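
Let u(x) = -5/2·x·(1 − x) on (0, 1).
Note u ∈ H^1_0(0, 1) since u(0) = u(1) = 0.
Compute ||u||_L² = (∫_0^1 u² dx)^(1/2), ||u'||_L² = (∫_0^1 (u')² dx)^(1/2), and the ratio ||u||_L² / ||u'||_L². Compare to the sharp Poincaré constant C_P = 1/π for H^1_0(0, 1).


||u||_L² / ||u'||_L² = sqrt(10)/10 < C_P = 1/π.

u(x) = -5/2·x·(1 − x), so u'(x) = 5*x - 5/2.
u(x) = -5/2·x·(1 − x) vanishes at x = 0 and x = 1, so u ∈ H^1_0(0, 1). Differentiate via the product rule and integrate the resulting polynomials term by term.
  ∫_0^1 u² dx = ∫_0^1 (25*x^4/4 - 25*x^3/2 + 25*x^2/4) dx. Term by term:
    ∫_0^1 25*x^4/4 dx = 5/4;  ∫_0^1 -25*x^3/2 dx = -25/8;  ∫_0^1 25*x^2/4 dx = 25/12.
  Sum: 5/4 − 25/8 + 25/12 = 5/24.
  ∫_0^1 (u')² dx = ∫_0^1 (25*x^2 - 25*x + 25/4) dx. Term by term:
    ∫_0^1 25*x^2 dx = 25/3;  ∫_0^1 -25*x dx = -25/2;  ∫_0^1 25/4 dx = 25/4.
  Sum: 25/3 − 25/2 + 25/4 = 25/12.
∫_0^1 u² dx = 5/24, so ||u||_L² = sqrt(30)/12.
∫_0^1 (u')² dx = 25/12, so ||u'||_L² = 5*sqrt(3)/6.
Ratio ||u||_L² / ||u'||_L² = sqrt(10)/10.
Sharp Poincaré constant on H^1_0(0, 1) is C_P = L/π = 1/π, achieved by sin(π·x).
A polynomial bump cannot attain the sharp Poincaré constant (only the first sine eigenfunction does), so the ratio is strictly less than C_P, consistent with ||u||_L² ≤ C_P ||u'||_L².


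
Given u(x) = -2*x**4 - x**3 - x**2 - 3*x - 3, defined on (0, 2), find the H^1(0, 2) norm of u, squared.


||u||_{H^1}^2 = 198152/63

The H^1 norm (squared) on an interval (0, L) is
  ||u||_{H^1}^2 = ∫_0^L u(x)^2 dx + ∫_0^L u'(x)^2 dx.
Compute u'(x) = -8*x**3 - 3*x**2 - 2*x - 3.
Then u(x)^2 = 4*x**8 + 4*x**7 + 5*x**6 + 14*x**5 + 19*x**4 + 12*x**3 + 15*x**2 + 18*x + 9 and u'(x)^2 = 64*x**6 + 48*x**5 + 41*x**4 + 60*x**3 + 22*x**2 + 12*x + 9.
Integrate each monomial from 0 to 2 using ∫_0^2 c·x^n dx = c·2^(n+1)/(n+1):
  ∫_0^2 u(x)^2 dx = ∫_0^2 (4*x^8 + 4*x^7 + 5*x^6 + 14*x^5 + 19*x^4 + 12*x^3 + 15*x^2 + 18*x + 9) dx. Term by term:
    ∫_0^2 4*x^8 dx = 2048/9;  ∫_0^2 4*x^7 dx = 128;  ∫_0^2 5*x^6 dx = 640/7;
    ∫_0^2 14*x^5 dx = 448/3;  ∫_0^2 19*x^4 dx = 608/5;  ∫_0^2 12*x^3 dx = 48;
    ∫_0^2 15*x^2 dx = 40;  ∫_0^2 18*x dx = 36;  ∫_0^2 9 dx = 18.
  Sum: 2048/9 + 128 + 640/7 + 448/3 + 608/5 + 48 + 40 + 36 + 18 = 270874/315.
  ∫_0^2 u'(x)^2 dx = ∫_0^2 (64*x^6 + 48*x^5 + 41*x^4 + 60*x^3 + 22*x^2 + 12*x + 9) dx. Term by term:
    ∫_0^2 64*x^6 dx = 8192/7;  ∫_0^2 48*x^5 dx = 512;  ∫_0^2 41*x^4 dx = 1312/5;
    ∫_0^2 60*x^3 dx = 240;  ∫_0^2 22*x^2 dx = 176/3;  ∫_0^2 12*x dx = 24;
    ∫_0^2 9 dx = 18.
  Sum: 8192/7 + 512 + 1312/5 + 240 + 176/3 + 24 + 18 = 239962/105.
Adding: ||u||_{H^1}^2 = 270874/315 + 239962/105 = 198152/63.


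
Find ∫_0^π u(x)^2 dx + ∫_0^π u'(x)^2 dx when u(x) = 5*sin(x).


||u||_{H^1(0,π)}^2 = 25*π

u'(x) = 5*cos(x).
Expand u² and (u')² and integrate term by term on (0, π), using: for integers n ≥ 1, ∫_0^π sin²(nx) dx = ∫_0^π cos²(nx) dx = π/2; for n ≠ n', ∫_0^π sin(nx)sin(n'x) dx = ∫_0^π cos(nx)cos(n'x) dx = 0; and by product-to-sum, ∫_0^π sin(nx)cos(n'x) dx = ½∫_0^π [sin((n+n')x) + sin((n−n')x)] dx, which is 0 when n+n' is even and 2n/(n²−n'²) when n+n' is odd (it need not vanish on (0, π)).
  u² squared terms: (5)²·∫sin(x)² dx = 25·π/2 = 25*π/2.
  So ∫_0^π u² dx = 25*π/2.
  (u')² squared terms: (5)²·∫cos(x)² dx = 25·π/2 = 25*π/2.
  So ∫_0^π (u')² dx = 25*π/2.
||u||_{H^1}^2 = (25*π/2) + (25*π/2) = 25*π.


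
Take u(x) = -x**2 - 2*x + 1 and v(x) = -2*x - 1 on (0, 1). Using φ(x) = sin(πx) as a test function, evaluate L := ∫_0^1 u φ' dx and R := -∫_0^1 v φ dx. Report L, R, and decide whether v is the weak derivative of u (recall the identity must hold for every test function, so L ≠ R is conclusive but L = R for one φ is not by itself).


LHS = 6/π, RHS = 4/π. No, v is not the weak derivative of u.

u(x) = -x**2 - 2*x + 1, classical derivative u'(x) = -2*x - 2.
φ(x) = sin(πx), so φ'(x) = π*cos(π*x).
Note φ(0) = φ(1) = 0, so the boundary term u·φ vanishes.
LHS = ∫_0^1 u(x) φ'(x) dx = ∫_0^1 (-π*x^2*cos(π*x) - 2*π*x*cos(π*x) + π*cos(π*x)) dx. Term by term:
  ∫_0^1 π*cos(π*x) dx = 0;  ∫_0^1 -π*x^2*cos(π*x) dx = 2/π;  ∫_0^1 -2*π*x*cos(π*x) dx = 4/π.
Sum: 0 + 2/π + 4/π = 6/π.
So LHS = 6/π.
∫_0^1 v(x) φ(x) dx = ∫_0^1 (-2*x*sin(π*x) - sin(π*x)) dx. Term by term:
  ∫_0^1 -sin(π*x) dx = -2/π;  ∫_0^1 -2*x*sin(π*x) dx = -2/π.
Sum: -2/π − 2/π = -4/π.
So RHS = -∫_0^1 v(x) φ(x) dx = 4/π.
LHS − RHS = 2/π ≠ 0, so the identity fails.
(For a valid weak derivative the identity must hold for EVERY test function, in particular this one. The failure shows v is NOT the weak derivative of u.)
Correct weak derivative would be u'(x) = -2*x - 2.


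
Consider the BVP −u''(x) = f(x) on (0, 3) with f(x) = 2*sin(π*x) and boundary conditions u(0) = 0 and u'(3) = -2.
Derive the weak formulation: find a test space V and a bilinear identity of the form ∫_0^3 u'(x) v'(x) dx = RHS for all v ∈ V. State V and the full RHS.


V = {v ∈ H^1(0, 3) : v(0) = 0} (test functions vanish at x = 0 where u is specified); weak form: ∫_0^3 u'v' dx = ∫_0^3 (2*sin(π*x)) v dx − 2·v(3) for all v ∈ V.

Multiply both sides by a test function v and integrate from 0 to 3:
  ∫_0^3 −u''(x) v(x) dx = ∫_0^3 f(x) v(x) dx.
Integrate the LHS by parts once:
  ∫_0^3 −u'' v dx = −[u'(x) v(x)]_0^3 + ∫_0^3 u'(x) v'(x) dx.
Thus ∫_0^3 u'(x) v'(x) dx = ∫_0^3 f(x) v(x) dx + [u'(x) v(x)]_0^3.
Choose V so that boundary terms are either known or forced to vanish.
Mixed BC: u(0) = 0 (Dirichlet) and u'(3) = -2 (Neumann). Define V = {v ∈ H^1(0, 3) : v(0) = 0}. Then [u' v]_0^3 = u'(3)·v(3) − u'(0)·0 = − 2·v(3).
Weak formulation: find u (satisfying any essential BC) such that ∫_0^3 u'(x) v'(x) dx = ∫_0^3 f v dx − 2·v(3) for all v ∈ V (Dirichlet at 0 absorbed into V; Neumann datum at x = 3 contributes the boundary term).
Substituting f(x) = 2*sin(π*x), the right-hand side is ∫_0^3 (2*sin(π*x)) v dx − 2·v(3).


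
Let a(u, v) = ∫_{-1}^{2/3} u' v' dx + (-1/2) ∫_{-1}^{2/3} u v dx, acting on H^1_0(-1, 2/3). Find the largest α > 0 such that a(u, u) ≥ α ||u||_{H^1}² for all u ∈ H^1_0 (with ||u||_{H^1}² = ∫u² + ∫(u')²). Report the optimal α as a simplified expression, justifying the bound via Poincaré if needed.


α = (-25 + 18*π^2)/(2*(25 + 9*π^2))

Coercivity of a(·,·) on H^1_0(-1, 2/3) means a(u, u) ≥ α ||u||_{H^1}² for every u ∈ H^1_0.
The interval has length L = 5/3, and Poincaré/coercivity depend only on L. Here a(u, u) = ∫(u')² + (-1/2)·∫u².
Here c = -1/2 < 0 with |c| < (π/L)² = 9*π^2/25, so coercivity still holds. The condition a(u,u) ≥ α||u||_{H^1}² reads (1−α)∫(u')² ≥ (α−c)∫u². Any admissible α is ≤ 1 (rapidly oscillating u have ∫u²/∫(u')² → 0), and α = 1 would force 0 ≥ (1−c)∫u², impossible since c < 1; so 1−α > 0. By the sharp Poincaré inequality on H^1_0 of an interval of length L, ∫(u')² ≥ (π/L)²∫u² with equality for the first sine mode sin(π(x−x₀)/L) (x₀ the left endpoint), so the inequality holds for all u iff (1−α)(π/L)² ≥ α − c, i.e. α ≤ ((π/L)² + c)/((π/L)² + 1) = (1 + c(L/π)²)/(1 + (L/π)²). (Direct route, valid since c ≤ 0: Poincaré gives c∫u² ≥ c(L/π)²∫(u')², so a(u,u) ≥ (1 + c(L/π)²)∫(u')², while ||u||_{H^1}² ≤ (1 + (L/π)²)∫(u')²; dividing yields the same α.) With (π/L)² = 9*π^2/25 and c = -1/2, the largest admissible constant is α = ((π/L)² + c)/((π/L)² + 1).
Simplifying, α = (-25 + 18*π^2)/(2*(25 + 9*π^2)).


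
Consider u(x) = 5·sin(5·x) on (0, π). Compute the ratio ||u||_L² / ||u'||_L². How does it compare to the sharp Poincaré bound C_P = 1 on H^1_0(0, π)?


||u||_L² / ||u'||_L² = 1/5 < C_P = 1.

u(x) = 5·sin(5·x), so u'(x) = 25*cos(5*x).
Writing u(x) = A·sin(kπx/L) with A = 5 and k = 5, use ∫_0^L sin²(kπx/L) dx = L/2 and ∫_0^L cos²(kπx/L) dx = L/2.
u² = 25·sin²(5·x) and (u')² = 625·cos²(5·x), and each of sin², cos² integrates to L/2 = π/2 over (0, π).
∫_0^π u² dx = 25*π/2, so ||u||_L² = 5*sqrt(2)*sqrt(π)/2.
∫_0^π (u')² dx = 625*π/2, so ||u'||_L² = 25*sqrt(2)*sqrt(π)/2.
Ratio ||u||_L² / ||u'||_L² = 1/5.
Sharp Poincaré constant on H^1_0(0, π) is C_P = L/π = 1, achieved by sin(x).
This is the k = 5 harmonic; the ratio L/(kπ) is strictly less than C_P = L/π, consistent with the sharp inequality ||u||_L² ≤ C_P ||u'||_L².


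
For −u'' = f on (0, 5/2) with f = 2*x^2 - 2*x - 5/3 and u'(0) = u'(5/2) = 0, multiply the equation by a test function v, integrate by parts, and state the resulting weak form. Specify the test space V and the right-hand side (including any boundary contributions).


V = H^1(0, 5/2) (no boundary constraint on v; u is determined up to an additive constant); weak form: ∫_0^5/2 u'v' dx = ∫_0^5/2 (2*x^2 - 2*x - 5/3) v dx for all v ∈ V.

Multiply both sides by a test function v and integrate from 0 to 5/2:
  ∫_0^5/2 −u''(x) v(x) dx = ∫_0^5/2 f(x) v(x) dx.
Integrate the LHS by parts once:
  ∫_0^5/2 −u'' v dx = −[u'(x) v(x)]_0^5/2 + ∫_0^5/2 u'(x) v'(x) dx.
Thus ∫_0^5/2 u'(x) v'(x) dx = ∫_0^5/2 f(x) v(x) dx + [u'(x) v(x)]_0^5/2.
Choose V so that boundary terms are either known or forced to vanish.
u has homogeneous Neumann: u'(0) = u'(5/2) = 0. So [u' v]_0^5/2 = 0·v(5/2) − 0·v(0) = 0 for any v; take V = H^1(0, 5/2).
Weak formulation: find u (satisfying any essential BC) such that ∫_0^5/2 u'(x) v'(x) dx = ∫_0^5/2 f v dx for all v ∈ V (homogeneous Neumann, so boundary terms vanish).
Substituting f(x) = 2*x^2 - 2*x - 5/3, the right-hand side is ∫_0^5/2 (2*x^2 - 2*x - 5/3) v dx.
Compatibility check (pure Neumann): taking v ≡ 1 ∈ V gives 0 = ∫_0^5/2 f dx + (0) − (0), i.e. ∫_0^5/2 f dx must equal u'(0) − u'(5/2) = 0. Indeed ∫_0^5/2 (2*x^2 - 2*x - 5/3) dx = 0, so the data are compatible. The solution is then unique only up to an additive constant (fix it e.g. by requiring ∫_0^5/2 u dx = 0).


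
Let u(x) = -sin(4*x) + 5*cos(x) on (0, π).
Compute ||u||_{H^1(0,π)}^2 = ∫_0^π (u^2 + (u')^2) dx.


||u||_{H^1(0,π)}^2 = -32/3 + 67*π/2

u'(x) = -5*sin(x) - 4*cos(4*x).
Expand u² and (u')² and integrate term by term on (0, π), using: for integers n ≥ 1, ∫_0^π sin²(nx) dx = ∫_0^π cos²(nx) dx = π/2; for n ≠ n', ∫_0^π sin(nx)sin(n'x) dx = ∫_0^π cos(nx)cos(n'x) dx = 0; and by product-to-sum, ∫_0^π sin(nx)cos(n'x) dx = ½∫_0^π [sin((n+n')x) + sin((n−n')x)] dx, which is 0 when n+n' is even and 2n/(n²−n'²) when n+n' is odd (it need not vanish on (0, π)).
  u² squared terms: (-1)²·∫sin(4x)² dx = 1·π/2 = π/2;  (5)²·∫cos(x)² dx = 25·π/2 = 25*π/2.
  u² cross terms: 2·(-1)·(5)·∫sin(4x)·cos(x) dx = -10·(8/15) = -16/3.
  So ∫_0^π u² dx = π/2 + 25*π/2 − 16/3 = -16/3 + 13*π.
  (u')² squared terms: (-5)²·∫sin(x)² dx = 25·π/2 = 25*π/2;  (-4)²·∫cos(4x)² dx = 16·π/2 = 8*π.
  (u')² cross terms: 2·(-5)·(-4)·∫sin(x)·cos(4x) dx = 40·(-2/15) = -16/3.
  So ∫_0^π (u')² dx = 25*π/2 + 8*π − 16/3 = -16/3 + 41*π/2.
||u||_{H^1}^2 = (-16/3 + 13*π) + (-16/3 + 41*π/2) = -32/3 + 67*π/2.


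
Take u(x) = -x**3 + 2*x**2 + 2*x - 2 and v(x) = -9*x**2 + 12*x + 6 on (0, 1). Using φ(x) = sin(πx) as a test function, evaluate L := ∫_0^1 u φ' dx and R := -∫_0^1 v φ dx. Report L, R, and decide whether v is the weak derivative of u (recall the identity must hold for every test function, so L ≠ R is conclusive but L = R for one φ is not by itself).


LHS = -5/π - 12/π^3, RHS = -15/π - 36/π^3. No, v is not the weak derivative of u.

u(x) = -x**3 + 2*x**2 + 2*x - 2, classical derivative u'(x) = -3*x**2 + 4*x + 2.
φ(x) = sin(πx), so φ'(x) = π*cos(π*x).
Note φ(0) = φ(1) = 0, so the boundary term u·φ vanishes.
LHS = ∫_0^1 u(x) φ'(x) dx = ∫_0^1 (-π*x^3*cos(π*x) + 2*π*x^2*cos(π*x) + 2*π*x*cos(π*x) - 2*π*cos(π*x)) dx. Term by term:
  ∫_0^1 -2*π*cos(π*x) dx = 0;  ∫_0^1 -π*x^3*cos(π*x) dx = -12/π^3 + 3/π;  ∫_0^1 2*π*x*cos(π*x) dx = -4/π;
  ∫_0^1 2*π*x^2*cos(π*x) dx = -4/π.
Sum: 0 + -12/π^3 + 3/π − 4/π − 4/π = -5/π - 12/π^3.
So LHS = -5/π - 12/π^3.
∫_0^1 v(x) φ(x) dx = ∫_0^1 (-9*x^2*sin(π*x) + 12*x*sin(π*x) + 6*sin(π*x)) dx. Term by term:
  ∫_0^1 6*sin(π*x) dx = 12/π;  ∫_0^1 -9*x^2*sin(π*x) dx = -9/π + 36/π^3;  ∫_0^1 12*x*sin(π*x) dx = 12/π.
Sum: 12/π + -9/π + 36/π^3 + 12/π = 36/π^3 + 15/π.
So RHS = -∫_0^1 v(x) φ(x) dx = -15/π - 36/π^3.
LHS − RHS = 24/π^3 + 10/π ≠ 0, so the identity fails.
(For a valid weak derivative the identity must hold for EVERY test function, in particular this one. The failure shows v is NOT the weak derivative of u.)
Correct weak derivative would be u'(x) = -3*x**2 + 4*x + 2.


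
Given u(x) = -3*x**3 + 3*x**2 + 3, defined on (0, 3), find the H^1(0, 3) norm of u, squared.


||u||_{H^1}^2 = 41445/14

The H^1 norm (squared) on an interval (0, L) is
  ||u||_{H^1}^2 = ∫_0^L u(x)^2 dx + ∫_0^L u'(x)^2 dx.
Compute u'(x) = -9*x**2 + 6*x.
Then u(x)^2 = 9*x**6 - 18*x**5 + 9*x**4 - 18*x**3 + 18*x**2 + 9 and u'(x)^2 = 81*x**4 - 108*x**3 + 36*x**2.
Integrate each monomial from 0 to 3 using ∫_0^3 c·x^n dx = c·3^(n+1)/(n+1):
  ∫_0^3 u(x)^2 dx = ∫_0^3 (9*x^6 - 18*x^5 + 9*x^4 - 18*x^3 + 18*x^2 + 9) dx. Term by term:
    ∫_0^3 9*x^6 dx = 19683/7;  ∫_0^3 -18*x^5 dx = -2187;  ∫_0^3 9*x^4 dx = 2187/5;
    ∫_0^3 -18*x^3 dx = -729/2;  ∫_0^3 18*x^2 dx = 162;  ∫_0^3 9 dx = 27.
  Sum: 19683/7 − 2187 + 2187/5 − 729/2 + 162 + 27 = 62073/70.
  ∫_0^3 u'(x)^2 dx = ∫_0^3 (81*x^4 - 108*x^3 + 36*x^2) dx. Term by term:
    ∫_0^3 81*x^4 dx = 19683/5;  ∫_0^3 -108*x^3 dx = -2187;  ∫_0^3 36*x^2 dx = 324.
  Sum: 19683/5 − 2187 + 324 = 10368/5.
Adding: ||u||_{H^1}^2 = 62073/70 + 10368/5 = 41445/14.


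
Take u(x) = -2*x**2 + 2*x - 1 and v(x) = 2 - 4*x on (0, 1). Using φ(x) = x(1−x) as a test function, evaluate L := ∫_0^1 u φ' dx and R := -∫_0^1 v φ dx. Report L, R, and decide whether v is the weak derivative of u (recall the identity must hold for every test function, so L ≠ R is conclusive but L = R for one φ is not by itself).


LHS = 0, RHS = 0. Yes, v = u' weakly.

u(x) = -2*x**2 + 2*x - 1, classical derivative u'(x) = 2 - 4*x.
φ(x) = x(1−x), so φ'(x) = 1 - 2*x.
Note φ(0) = φ(1) = 0, so the boundary term u·φ vanishes.
LHS = ∫_0^1 u(x) φ'(x) dx = ∫_0^1 (4*x^3 - 6*x^2 + 4*x - 1) dx. Term by term:
  ∫_0^1 4*x^3 dx = 1;  ∫_0^1 -6*x^2 dx = -2;  ∫_0^1 4*x dx = 2;
  ∫_0^1 -1 dx = -1.
Sum: 1 − 2 + 2 − 1 = 0.
So LHS = 0.
∫_0^1 v(x) φ(x) dx = ∫_0^1 (4*x^3 - 6*x^2 + 2*x) dx. Term by term:
  ∫_0^1 4*x^3 dx = 1;  ∫_0^1 -6*x^2 dx = -2;  ∫_0^1 2*x dx = 1.
Sum: 1 − 2 + 1 = 0.
So RHS = -∫_0^1 v(x) φ(x) dx = 0.
LHS = RHS, so the identity holds for this test φ.
Moreover u is smooth here and v(x) = u'(x) = 2 - 4*x pointwise, so the identity holds for every test function. Hence v is the weak derivative of u.


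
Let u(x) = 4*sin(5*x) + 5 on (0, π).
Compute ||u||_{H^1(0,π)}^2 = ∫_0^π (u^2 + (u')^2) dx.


||u||_{H^1(0,π)}^2 = 16 + 233*π

u'(x) = 20*cos(5*x).
Expand u² and (u')² and integrate term by term on (0, π), using: for integers n ≥ 1, ∫_0^π sin²(nx) dx = ∫_0^π cos²(nx) dx = π/2; for n ≠ n', ∫_0^π sin(nx)sin(n'x) dx = ∫_0^π cos(nx)cos(n'x) dx = 0; and by product-to-sum, ∫_0^π sin(nx)cos(n'x) dx = ½∫_0^π [sin((n+n')x) + sin((n−n')x)] dx, which is 0 when n+n' is even and 2n/(n²−n'²) when n+n' is odd (it need not vanish on (0, π)). For the constant mode: ∫_0^π 1 dx = π, ∫_0^π cos(nx) dx = 0, ∫_0^π sin(nx) dx = (1−(−1)^n)/n.
  u² squared terms: (5)²·∫1 dx = 25·π = 25*π;  (4)²·∫sin(5x)² dx = 16·π/2 = 8*π.
  u² cross terms: 2·(5)·(4)·∫1·sin(5x) dx = 40·(2/5) = 16.
  So ∫_0^π u² dx = 25*π + 8*π + 16 = 16 + 33*π.
  (u')² squared terms: (20)²·∫cos(5x)² dx = 400·π/2 = 200*π.
  So ∫_0^π (u')² dx = 200*π.
||u||_{H^1}^2 = (16 + 33*π) + (200*π) = 16 + 233*π.


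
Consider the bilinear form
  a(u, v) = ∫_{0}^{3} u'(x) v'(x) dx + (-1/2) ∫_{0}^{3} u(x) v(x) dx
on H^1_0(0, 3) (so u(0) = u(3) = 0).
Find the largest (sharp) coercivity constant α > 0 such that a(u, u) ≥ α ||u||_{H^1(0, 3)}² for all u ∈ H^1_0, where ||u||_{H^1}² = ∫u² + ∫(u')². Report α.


α = (-9/2 + π^2)/(9 + π^2)

Coercivity of a(·,·) on H^1_0(0, 3) means a(u, u) ≥ α ||u||_{H^1}² for every u ∈ H^1_0.
The interval has length L = 3, and Poincaré/coercivity depend only on L. Here a(u, u) = ∫(u')² + (-1/2)·∫u².
Here c = -1/2 < 0 with |c| < (π/L)² = π^2/9, so coercivity still holds. The condition a(u,u) ≥ α||u||_{H^1}² reads (1−α)∫(u')² ≥ (α−c)∫u². Any admissible α is ≤ 1 (rapidly oscillating u have ∫u²/∫(u')² → 0), and α = 1 would force 0 ≥ (1−c)∫u², impossible since c < 1; so 1−α > 0. By the sharp Poincaré inequality on H^1_0 of an interval of length L, ∫(u')² ≥ (π/L)²∫u² with equality for the first sine mode sin(π(x−x₀)/L) (x₀ the left endpoint), so the inequality holds for all u iff (1−α)(π/L)² ≥ α − c, i.e. α ≤ ((π/L)² + c)/((π/L)² + 1) = (1 + c(L/π)²)/(1 + (L/π)²). (Direct route, valid since c ≤ 0: Poincaré gives c∫u² ≥ c(L/π)²∫(u')², so a(u,u) ≥ (1 + c(L/π)²)∫(u')², while ||u||_{H^1}² ≤ (1 + (L/π)²)∫(u')²; dividing yields the same α.) With (π/L)² = π^2/9 and c = -1/2, the largest admissible constant is α = ((π/L)² + c)/((π/L)² + 1).
Simplifying, α = (-9/2 + π^2)/(9 + π^2).


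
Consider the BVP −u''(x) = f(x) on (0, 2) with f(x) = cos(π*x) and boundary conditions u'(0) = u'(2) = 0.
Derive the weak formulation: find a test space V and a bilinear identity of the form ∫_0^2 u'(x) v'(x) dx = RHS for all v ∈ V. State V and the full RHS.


V = H^1(0, 2) (no boundary constraint on v; u is determined up to an additive constant); weak form: ∫_0^2 u'v' dx = ∫_0^2 (cos(π*x)) v dx for all v ∈ V.

Multiply both sides by a test function v and integrate from 0 to 2:
  ∫_0^2 −u''(x) v(x) dx = ∫_0^2 f(x) v(x) dx.
Integrate the LHS by parts once:
  ∫_0^2 −u'' v dx = −[u'(x) v(x)]_0^2 + ∫_0^2 u'(x) v'(x) dx.
Thus ∫_0^2 u'(x) v'(x) dx = ∫_0^2 f(x) v(x) dx + [u'(x) v(x)]_0^2.
Choose V so that boundary terms are either known or forced to vanish.
u has homogeneous Neumann: u'(0) = u'(2) = 0. So [u' v]_0^2 = 0·v(2) − 0·v(0) = 0 for any v; take V = H^1(0, 2).
Weak formulation: find u (satisfying any essential BC) such that ∫_0^2 u'(x) v'(x) dx = ∫_0^2 f v dx for all v ∈ V (homogeneous Neumann, so boundary terms vanish).
Substituting f(x) = cos(π*x), the right-hand side is ∫_0^2 (cos(π*x)) v dx.
Compatibility check (pure Neumann): taking v ≡ 1 ∈ V gives 0 = ∫_0^2 f dx + (0) − (0), i.e. ∫_0^2 f dx must equal u'(0) − u'(2) = 0. Indeed ∫_0^2 (cos(π*x)) dx = 0, so the data are compatible. The solution is then unique only up to an additive constant (fix it e.g. by requiring ∫_0^2 u dx = 0).


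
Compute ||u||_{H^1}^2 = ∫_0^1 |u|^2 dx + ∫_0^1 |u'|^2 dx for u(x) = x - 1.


||u||_{H^1}^2 = 4/3

The H^1 norm (squared) on an interval (0, L) is
  ||u||_{H^1}^2 = ∫_0^L u(x)^2 dx + ∫_0^L u'(x)^2 dx.
Compute u'(x) = 1.
Then u(x)^2 = x**2 - 2*x + 1 and u'(x)^2 = 1.
Integrate each monomial from 0 to 1 using ∫_0^1 c·x^n dx = c·1^(n+1)/(n+1):
  ∫_0^1 u(x)^2 dx = ∫_0^1 (x^2 - 2*x + 1) dx. Term by term:
    ∫_0^1 x^2 dx = 1/3;  ∫_0^1 -2*x dx = -1;  ∫_0^1 1 dx = 1.
  Sum: 1/3 − 1 + 1 = 1/3.
  ∫_0^1 u'(x)^2 dx = ∫_0^1 (1) dx. Term by term:
    ∫_0^1 1 dx = 1.
Adding: ||u||_{H^1}^2 = 1/3 + 1 = 4/3.


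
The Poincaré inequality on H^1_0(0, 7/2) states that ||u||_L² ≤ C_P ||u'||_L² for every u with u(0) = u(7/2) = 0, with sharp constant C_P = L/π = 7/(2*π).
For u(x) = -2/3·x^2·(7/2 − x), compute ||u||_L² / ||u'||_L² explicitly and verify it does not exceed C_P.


||u||_L² / ||u'||_L² = sqrt(14)/4 < C_P = 7/(2*π).

u(x) = -2/3·x^2·(7/2 − x), so u'(x) = 2*x*(3*x - 7)/3.
u(x) = -2/3·x^2·(7/2 − x) vanishes at x = 0 and x = 7/2, so u ∈ H^1_0(0, 7/2). Differentiate via the product rule and integrate the resulting polynomials term by term.
  ∫_0^7/2 u² dx = ∫_0^7/2 (4*x^6/9 - 28*x^5/9 + 49*x^4/9) dx. Term by term:
    ∫_0^7/2 4*x^6/9 dx = 117649/288;  ∫_0^7/2 -28*x^5/9 dx = -823543/864;  ∫_0^7/2 49*x^4/9 dx = 823543/1440.
  Sum: 117649/288 − 823543/864 + 823543/1440 = 117649/4320.
  ∫_0^7/2 (u')² dx = ∫_0^7/2 (4*x^4 - 56*x^3/3 + 196*x^2/9) dx. Term by term:
    ∫_0^7/2 4*x^4 dx = 16807/40;  ∫_0^7/2 -56*x^3/3 dx = -16807/24;  ∫_0^7/2 196*x^2/9 dx = 16807/54.
  Sum: 16807/40 − 16807/24 + 16807/54 = 16807/540.
∫_0^7/2 u² dx = 117649/4320, so ||u||_L² = 343*sqrt(30)/360.
∫_0^7/2 (u')² dx = 16807/540, so ||u'||_L² = 49*sqrt(105)/90.
Ratio ||u||_L² / ||u'||_L² = sqrt(14)/4.
Sharp Poincaré constant on H^1_0(0, 7/2) is C_P = L/π = 7/(2*π), achieved by sin(2*π/7·x).
A polynomial bump cannot attain the sharp Poincaré constant (only the first sine eigenfunction does), so the ratio is strictly less than C_P, consistent with ||u||_L² ≤ C_P ||u'||_L².


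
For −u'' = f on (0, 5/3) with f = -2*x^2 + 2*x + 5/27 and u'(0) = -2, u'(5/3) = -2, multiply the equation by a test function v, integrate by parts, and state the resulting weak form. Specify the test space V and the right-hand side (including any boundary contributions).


V = H^1(0, 5/3) (v unrestricted at boundary; u is determined up to an additive constant); weak form: ∫_0^5/3 u'v' dx = ∫_0^5/3 (-2*x^2 + 2*x + 5/27) v dx − 2·v(5/3) + 2·v(0) for all v ∈ V.

Multiply both sides by a test function v and integrate from 0 to 5/3:
  ∫_0^5/3 −u''(x) v(x) dx = ∫_0^5/3 f(x) v(x) dx.
Integrate the LHS by parts once:
  ∫_0^5/3 −u'' v dx = −[u'(x) v(x)]_0^5/3 + ∫_0^5/3 u'(x) v'(x) dx.
Thus ∫_0^5/3 u'(x) v'(x) dx = ∫_0^5/3 f(x) v(x) dx + [u'(x) v(x)]_0^5/3.
Choose V so that boundary terms are either known or forced to vanish.
u has inhomogeneous Neumann u'(0) = -2, u'(5/3) = -2. [u' v]_0^5/3 = (-2)·v(5/3) − (-2)·v(0) = − 2·v(5/3) + 2·v(0). Take V = H^1(0, 5/3); boundary term becomes part of RHS.
Weak formulation: find u (satisfying any essential BC) such that ∫_0^5/3 u'(x) v'(x) dx = ∫_0^5/3 f v dx − 2·v(5/3) + 2·v(0) for all v ∈ V (Neumann data are natural BCs: they enter the RHS as boundary terms).
Substituting f(x) = -2*x^2 + 2*x + 5/27, the right-hand side is ∫_0^5/3 (-2*x^2 + 2*x + 5/27) v dx − 2·v(5/3) + 2·v(0).
Compatibility check (pure Neumann): taking v ≡ 1 ∈ V gives 0 = ∫_0^5/3 f dx + (-2) − (-2), i.e. ∫_0^5/3 f dx must equal u'(0) − u'(5/3) = 0. Indeed ∫_0^5/3 (-2*x^2 + 2*x + 5/27) dx = 0, so the data are compatible. The solution is then unique only up to an additive constant (fix it e.g. by requiring ∫_0^5/3 u dx = 0).


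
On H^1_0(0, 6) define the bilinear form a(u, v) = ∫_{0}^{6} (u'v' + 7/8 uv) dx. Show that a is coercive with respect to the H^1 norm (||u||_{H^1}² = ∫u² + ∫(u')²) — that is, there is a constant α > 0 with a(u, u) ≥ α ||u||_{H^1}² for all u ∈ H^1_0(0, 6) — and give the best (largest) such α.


α = (π^2 + 63/2)/(π^2 + 36)

Coercivity of a(·,·) on H^1_0(0, 6) means a(u, u) ≥ α ||u||_{H^1}² for every u ∈ H^1_0.
The interval has length L = 6, and Poincaré/coercivity depend only on L. Here a(u, u) = ∫(u')² + (7/8)·∫u².
Here 0 < c = 7/8 < 1. The condition a(u,u) ≥ α||u||_{H^1}² reads (1−α)∫(u')² ≥ (α−c)∫u². Any admissible α is ≤ 1 (rapidly oscillating u have ∫u²/∫(u')² → 0), and α = 1 would force 0 ≥ (1−c)∫u², impossible since c < 1; so 1−α > 0. By the sharp Poincaré inequality on H^1_0 of an interval of length L, ∫(u')² ≥ (π/L)²∫u² with equality for the first sine mode sin(π(x−x₀)/L) (x₀ the left endpoint), so the inequality holds for all u iff (1−α)(π/L)² ≥ α − c, i.e. α ≤ ((π/L)² + c)/((π/L)² + 1) = (1 + c(L/π)²)/(1 + (L/π)²). With (π/L)² = π^2/36 and c = 7/8, the largest admissible constant is α = ((π/L)² + c)/((π/L)² + 1).
Simplifying, α = (π^2 + 63/2)/(π^2 + 36).


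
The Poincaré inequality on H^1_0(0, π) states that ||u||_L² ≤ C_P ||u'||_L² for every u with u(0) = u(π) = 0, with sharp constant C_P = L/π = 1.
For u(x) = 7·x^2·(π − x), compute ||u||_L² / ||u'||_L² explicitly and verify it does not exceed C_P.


||u||_L² / ||u'||_L² = sqrt(14)*π/14 < C_P = 1.

u(x) = 7·x^2·(π − x), so u'(x) = 7*x*(-3*x + 2*π).
u(x) = 7·x^2·(π − x) vanishes at x = 0 and x = π, so u ∈ H^1_0(0, π). Differentiate via the product rule and integrate the resulting polynomials term by term.
  ∫_0^π u² dx = ∫_0^π (49*x^6 - 98*π*x^5 + 49*π^2*x^4) dx. Term by term:
    ∫_0^π 49*x^6 dx = 7*π^7;  ∫_0^π -98*π*x^5 dx = -49*π^7/3;  ∫_0^π 49*π^2*x^4 dx = 49*π^7/5.
  Sum: 7*π^7 − 49*π^7/3 + 49*π^7/5 = 7*π^7/15.
  ∫_0^π (u')² dx = ∫_0^π (441*x^4 - 588*π*x^3 + 196*π^2*x^2) dx. Term by term:
    ∫_0^π 441*x^4 dx = 441*π^5/5;  ∫_0^π -588*π*x^3 dx = -147*π^5;  ∫_0^π 196*π^2*x^2 dx = 196*π^5/3.
  Sum: 441*π^5/5 − 147*π^5 + 196*π^5/3 = 98*π^5/15.
∫_0^π u² dx = 7*π^7/15, so ||u||_L² = sqrt(105)*π^(7/2)/15.
∫_0^π (u')² dx = 98*π^5/15, so ||u'||_L² = 7*sqrt(30)*π^(5/2)/15.
Ratio ||u||_L² / ||u'||_L² = sqrt(14)*π/14.
Sharp Poincaré constant on H^1_0(0, π) is C_P = L/π = 1, achieved by sin(x).
A polynomial bump cannot attain the sharp Poincaré constant (only the first sine eigenfunction does), so the ratio is strictly less than C_P, consistent with ||u||_L² ≤ C_P ||u'||_L².


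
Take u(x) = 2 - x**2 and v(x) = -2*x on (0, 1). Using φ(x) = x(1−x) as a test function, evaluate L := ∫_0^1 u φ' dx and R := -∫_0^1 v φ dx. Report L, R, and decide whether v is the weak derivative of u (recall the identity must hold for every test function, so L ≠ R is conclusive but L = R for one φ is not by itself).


LHS = 1/6, RHS = 1/6. Yes, v = u' weakly.

u(x) = 2 - x**2, classical derivative u'(x) = -2*x.
φ(x) = x(1−x), so φ'(x) = 1 - 2*x.
Note φ(0) = φ(1) = 0, so the boundary term u·φ vanishes.
LHS = ∫_0^1 u(x) φ'(x) dx = ∫_0^1 (2*x^3 - x^2 - 4*x + 2) dx. Term by term:
  ∫_0^1 2*x^3 dx = 1/2;  ∫_0^1 -x^2 dx = -1/3;  ∫_0^1 -4*x dx = -2;
  ∫_0^1 2 dx = 2.
Sum: 1/2 − 1/3 − 2 + 2 = 1/6.
So LHS = 1/6.
∫_0^1 v(x) φ(x) dx = ∫_0^1 (2*x^3 - 2*x^2) dx. Term by term:
  ∫_0^1 2*x^3 dx = 1/2;  ∫_0^1 -2*x^2 dx = -2/3.
Sum: 1/2 − 2/3 = -1/6.
So RHS = -∫_0^1 v(x) φ(x) dx = 1/6.
LHS = RHS, so the identity holds for this test φ.
Moreover u is smooth here and v(x) = u'(x) = -2*x pointwise, so the identity holds for every test function. Hence v is the weak derivative of u.


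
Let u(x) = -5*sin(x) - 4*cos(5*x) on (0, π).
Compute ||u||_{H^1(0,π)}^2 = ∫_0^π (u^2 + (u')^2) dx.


||u||_{H^1(0,π)}^2 = 233*π

u'(x) = 20*sin(5*x) - 5*cos(x).
Expand u² and (u')² and integrate term by term on (0, π), using: for integers n ≥ 1, ∫_0^π sin²(nx) dx = ∫_0^π cos²(nx) dx = π/2; for n ≠ n', ∫_0^π sin(nx)sin(n'x) dx = ∫_0^π cos(nx)cos(n'x) dx = 0; and by product-to-sum, ∫_0^π sin(nx)cos(n'x) dx = ½∫_0^π [sin((n+n')x) + sin((n−n')x)] dx, which is 0 when n+n' is even and 2n/(n²−n'²) when n+n' is odd (it need not vanish on (0, π)).
  u² squared terms: (-5)²·∫sin(x)² dx = 25·π/2 = 25*π/2;  (-4)²·∫cos(5x)² dx = 16·π/2 = 8*π.
  u² cross terms: 2·(-5)·(-4)·∫sin(x)·cos(5x) dx = 40·(0) = 0.
  So ∫_0^π u² dx = 25*π/2 + 8*π + 0 = 41*π/2.
  (u')² squared terms: (-5)²·∫cos(x)² dx = 25·π/2 = 25*π/2;  (20)²·∫sin(5x)² dx = 400·π/2 = 200*π.
  (u')² cross terms: 2·(-5)·(20)·∫cos(x)·sin(5x) dx = -200·(0) = 0.
  So ∫_0^π (u')² dx = 25*π/2 + 200*π + 0 = 425*π/2.
||u||_{H^1}^2 = (41*π/2) + (425*π/2) = 233*π.


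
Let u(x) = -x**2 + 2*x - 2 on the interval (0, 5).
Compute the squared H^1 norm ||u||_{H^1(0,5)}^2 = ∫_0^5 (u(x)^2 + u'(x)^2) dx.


||u||_{H^1}^2 = 340

The H^1 norm (squared) on an interval (0, L) is
  ||u||_{H^1}^2 = ∫_0^L u(x)^2 dx + ∫_0^L u'(x)^2 dx.
Compute u'(x) = 2 - 2*x.
Then u(x)^2 = x**4 - 4*x**3 + 8*x**2 - 8*x + 4 and u'(x)^2 = 4*x**2 - 8*x + 4.
Integrate each monomial from 0 to 5 using ∫_0^5 c·x^n dx = c·5^(n+1)/(n+1):
  ∫_0^5 u(x)^2 dx = ∫_0^5 (x^4 - 4*x^3 + 8*x^2 - 8*x + 4) dx. Term by term:
    ∫_0^5 x^4 dx = 625;  ∫_0^5 -4*x^3 dx = -625;  ∫_0^5 8*x^2 dx = 1000/3;
    ∫_0^5 -8*x dx = -100;  ∫_0^5 4 dx = 20.
  Sum: 625 − 625 + 1000/3 − 100 + 20 = 760/3.
  ∫_0^5 u'(x)^2 dx = ∫_0^5 (4*x^2 - 8*x + 4) dx. Term by term:
    ∫_0^5 4*x^2 dx = 500/3;  ∫_0^5 -8*x dx = -100;  ∫_0^5 4 dx = 20.
  Sum: 500/3 − 100 + 20 = 260/3.
Adding: ||u||_{H^1}^2 = 760/3 + 260/3 = 340.


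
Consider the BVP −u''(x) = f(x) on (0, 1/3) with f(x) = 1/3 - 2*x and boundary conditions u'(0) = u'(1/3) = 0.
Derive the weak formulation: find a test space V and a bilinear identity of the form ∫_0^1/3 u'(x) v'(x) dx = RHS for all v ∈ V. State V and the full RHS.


V = H^1(0, 1/3) (no boundary constraint on v; u is determined up to an additive constant); weak form: ∫_0^1/3 u'v' dx = ∫_0^1/3 (1/3 - 2*x) v dx for all v ∈ V.

Multiply both sides by a test function v and integrate from 0 to 1/3:
  ∫_0^1/3 −u''(x) v(x) dx = ∫_0^1/3 f(x) v(x) dx.
Integrate the LHS by parts once:
  ∫_0^1/3 −u'' v dx = −[u'(x) v(x)]_0^1/3 + ∫_0^1/3 u'(x) v'(x) dx.
Thus ∫_0^1/3 u'(x) v'(x) dx = ∫_0^1/3 f(x) v(x) dx + [u'(x) v(x)]_0^1/3.
Choose V so that boundary terms are either known or forced to vanish.
u has homogeneous Neumann: u'(0) = u'(1/3) = 0. So [u' v]_0^1/3 = 0·v(1/3) − 0·v(0) = 0 for any v; take V = H^1(0, 1/3).
Weak formulation: find u (satisfying any essential BC) such that ∫_0^1/3 u'(x) v'(x) dx = ∫_0^1/3 f v dx for all v ∈ V (homogeneous Neumann, so boundary terms vanish).
Substituting f(x) = 1/3 - 2*x, the right-hand side is ∫_0^1/3 (1/3 - 2*x) v dx.
Compatibility check (pure Neumann): taking v ≡ 1 ∈ V gives 0 = ∫_0^1/3 f dx + (0) − (0), i.e. ∫_0^1/3 f dx must equal u'(0) − u'(1/3) = 0. Indeed ∫_0^1/3 (1/3 - 2*x) dx = 0, so the data are compatible. The solution is then unique only up to an additive constant (fix it e.g. by requiring ∫_0^1/3 u dx = 0).


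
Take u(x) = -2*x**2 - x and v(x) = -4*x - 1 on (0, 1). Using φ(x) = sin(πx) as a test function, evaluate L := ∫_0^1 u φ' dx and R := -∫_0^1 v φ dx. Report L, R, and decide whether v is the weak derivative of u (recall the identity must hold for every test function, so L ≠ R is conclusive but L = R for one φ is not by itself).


LHS = 6/π, RHS = 6/π. Yes, v = u' weakly.

u(x) = -2*x**2 - x, classical derivative u'(x) = -4*x - 1.
φ(x) = sin(πx), so φ'(x) = π*cos(π*x).
Note φ(0) = φ(1) = 0, so the boundary term u·φ vanishes.
LHS = ∫_0^1 u(x) φ'(x) dx = ∫_0^1 (-2*π*x^2*cos(π*x) - π*x*cos(π*x)) dx. Term by term:
  ∫_0^1 -π*x*cos(π*x) dx = 2/π;  ∫_0^1 -2*π*x^2*cos(π*x) dx = 4/π.
Sum: 2/π + 4/π = 6/π.
So LHS = 6/π.
∫_0^1 v(x) φ(x) dx = ∫_0^1 (-4*x*sin(π*x) - sin(π*x)) dx. Term by term:
  ∫_0^1 -sin(π*x) dx = -2/π;  ∫_0^1 -4*x*sin(π*x) dx = -4/π.
Sum: -2/π − 4/π = -6/π.
So RHS = -∫_0^1 v(x) φ(x) dx = 6/π.
LHS = RHS, so the identity holds for this test φ.
Moreover u is smooth here and v(x) = u'(x) = -4*x - 1 pointwise, so the identity holds for every test function. Hence v is the weak derivative of u.


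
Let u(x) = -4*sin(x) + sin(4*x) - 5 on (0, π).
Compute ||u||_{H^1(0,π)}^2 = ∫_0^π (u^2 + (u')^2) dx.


||u||_{H^1(0,π)}^2 = 80 + 99*π/2

u'(x) = -4*cos(x) + 4*cos(4*x).
Expand u² and (u')² and integrate term by term on (0, π), using: for integers n ≥ 1, ∫_0^π sin²(nx) dx = ∫_0^π cos²(nx) dx = π/2; for n ≠ n', ∫_0^π sin(nx)sin(n'x) dx = ∫_0^π cos(nx)cos(n'x) dx = 0; and by product-to-sum, ∫_0^π sin(nx)cos(n'x) dx = ½∫_0^π [sin((n+n')x) + sin((n−n')x)] dx, which is 0 when n+n' is even and 2n/(n²−n'²) when n+n' is odd (it need not vanish on (0, π)). For the constant mode: ∫_0^π 1 dx = π, ∫_0^π cos(nx) dx = 0, ∫_0^π sin(nx) dx = (1−(−1)^n)/n.
  u² squared terms: (-5)²·∫1 dx = 25·π = 25*π;  (-4)²·∫sin(x)² dx = 16·π/2 = 8*π;  (1)²·∫sin(4x)² dx = 1·π/2 = π/2.
  u² cross terms: 2·(-5)·(-4)·∫1·sin(x) dx = 40·(2) = 80;  2·(-5)·(1)·∫1·sin(4x) dx = -10·(0) = 0;  2·(-4)·(1)·∫sin(x)·sin(4x) dx = -8·(0) = 0.
  So ∫_0^π u² dx = 25*π + 8*π + π/2 + 80 + 0 + 0 = 80 + 67*π/2.
  (u')² squared terms: (-4)²·∫cos(x)² dx = 16·π/2 = 8*π;  (4)²·∫cos(4x)² dx = 16·π/2 = 8*π.
  (u')² cross terms: 2·(-4)·(4)·∫cos(x)·cos(4x) dx = -32·(0) = 0.
  So ∫_0^π (u')² dx = 8*π + 8*π + 0 = 16*π.
||u||_{H^1}^2 = (80 + 67*π/2) + (16*π) = 80 + 99*π/2.


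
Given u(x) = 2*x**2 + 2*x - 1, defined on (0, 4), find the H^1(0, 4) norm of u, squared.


||u||_{H^1}^2 = 26828/15

The H^1 norm (squared) on an interval (0, L) is
  ||u||_{H^1}^2 = ∫_0^L u(x)^2 dx + ∫_0^L u'(x)^2 dx.
Compute u'(x) = 4*x + 2.
Then u(x)^2 = 4*x**4 + 8*x**3 - 4*x + 1 and u'(x)^2 = 16*x**2 + 16*x + 4.
Integrate each monomial from 0 to 4 using ∫_0^4 c·x^n dx = c·4^(n+1)/(n+1):
  ∫_0^4 u(x)^2 dx = ∫_0^4 (4*x^4 + 8*x^3 - 4*x + 1) dx. Term by term:
    ∫_0^4 4*x^4 dx = 4096/5;  ∫_0^4 8*x^3 dx = 512;  ∫_0^4 -4*x dx = -32;
    ∫_0^4 1 dx = 4.
  Sum: 4096/5 + 512 − 32 + 4 = 6516/5.
  ∫_0^4 u'(x)^2 dx = ∫_0^4 (16*x^2 + 16*x + 4) dx. Term by term:
    ∫_0^4 16*x^2 dx = 1024/3;  ∫_0^4 16*x dx = 128;  ∫_0^4 4 dx = 16.
  Sum: 1024/3 + 128 + 16 = 1456/3.
Adding: ||u||_{H^1}^2 = 6516/5 + 1456/3 = 26828/15.


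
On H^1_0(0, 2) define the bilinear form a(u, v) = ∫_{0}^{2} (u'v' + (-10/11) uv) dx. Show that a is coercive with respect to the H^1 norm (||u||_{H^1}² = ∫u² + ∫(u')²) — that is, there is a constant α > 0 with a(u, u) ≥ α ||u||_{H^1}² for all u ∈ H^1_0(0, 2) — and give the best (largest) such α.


α = (-40/11 + π^2)/(4 + π^2)

Coercivity of a(·,·) on H^1_0(0, 2) means a(u, u) ≥ α ||u||_{H^1}² for every u ∈ H^1_0.
The interval has length L = 2, and Poincaré/coercivity depend only on L. Here a(u, u) = ∫(u')² + (-10/11)·∫u².
Here c = -10/11 < 0 with |c| < (π/L)² = π^2/4, so coercivity still holds. The condition a(u,u) ≥ α||u||_{H^1}² reads (1−α)∫(u')² ≥ (α−c)∫u². Any admissible α is ≤ 1 (rapidly oscillating u have ∫u²/∫(u')² → 0), and α = 1 would force 0 ≥ (1−c)∫u², impossible since c < 1; so 1−α > 0. By the sharp Poincaré inequality on H^1_0 of an interval of length L, ∫(u')² ≥ (π/L)²∫u² with equality for the first sine mode sin(π(x−x₀)/L) (x₀ the left endpoint), so the inequality holds for all u iff (1−α)(π/L)² ≥ α − c, i.e. α ≤ ((π/L)² + c)/((π/L)² + 1) = (1 + c(L/π)²)/(1 + (L/π)²). (Direct route, valid since c ≤ 0: Poincaré gives c∫u² ≥ c(L/π)²∫(u')², so a(u,u) ≥ (1 + c(L/π)²)∫(u')², while ||u||_{H^1}² ≤ (1 + (L/π)²)∫(u')²; dividing yields the same α.) With (π/L)² = π^2/4 and c = -10/11, the largest admissible constant is α = ((π/L)² + c)/((π/L)² + 1).
Simplifying, α = (-40/11 + π^2)/(4 + π^2).


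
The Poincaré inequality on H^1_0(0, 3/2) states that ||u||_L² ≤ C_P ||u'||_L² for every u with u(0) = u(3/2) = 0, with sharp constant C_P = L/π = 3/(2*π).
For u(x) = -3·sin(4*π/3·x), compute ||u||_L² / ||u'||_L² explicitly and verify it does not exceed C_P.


||u||_L² / ||u'||_L² = 3/(4*π) < C_P = 3/(2*π).

u(x) = -3·sin(4*π/3·x), so u'(x) = -4*π*cos(4*π*x/3).
Writing u(x) = A·sin(kπx/L) with A = -3 and k = 2, use ∫_0^L sin²(kπx/L) dx = L/2 and ∫_0^L cos²(kπx/L) dx = L/2.
u² = 9·sin²(4*π/3·x) and (u')² = 16*π^2·cos²(4*π/3·x), and each of sin², cos² integrates to L/2 = 3/4 over (0, 3/2).
∫_0^3/2 u² dx = 27/4, so ||u||_L² = 3*sqrt(3)/2.
∫_0^3/2 (u')² dx = 12*π^2, so ||u'||_L² = 2*sqrt(3)*π.
Ratio ||u||_L² / ||u'||_L² = 3/(4*π).
Sharp Poincaré constant on H^1_0(0, 3/2) is C_P = L/π = 3/(2*π), achieved by sin(2*π/3·x).
This is the k = 2 harmonic; the ratio L/(kπ) is strictly less than C_P = L/π, consistent with the sharp inequality ||u||_L² ≤ C_P ||u'||_L².


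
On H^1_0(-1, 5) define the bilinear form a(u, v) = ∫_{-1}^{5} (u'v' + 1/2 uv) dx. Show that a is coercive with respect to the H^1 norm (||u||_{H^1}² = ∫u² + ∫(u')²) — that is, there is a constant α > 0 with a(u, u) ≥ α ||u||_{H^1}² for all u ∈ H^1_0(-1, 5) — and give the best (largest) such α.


α = (π^2 + 18)/(π^2 + 36)

Coercivity of a(·,·) on H^1_0(-1, 5) means a(u, u) ≥ α ||u||_{H^1}² for every u ∈ H^1_0.
The interval has length L = 6, and Poincaré/coercivity depend only on L. Here a(u, u) = ∫(u')² + (1/2)·∫u².
Here 0 < c = 1/2 < 1. The condition a(u,u) ≥ α||u||_{H^1}² reads (1−α)∫(u')² ≥ (α−c)∫u². Any admissible α is ≤ 1 (rapidly oscillating u have ∫u²/∫(u')² → 0), and α = 1 would force 0 ≥ (1−c)∫u², impossible since c < 1; so 1−α > 0. By the sharp Poincaré inequality on H^1_0 of an interval of length L, ∫(u')² ≥ (π/L)²∫u² with equality for the first sine mode sin(π(x−x₀)/L) (x₀ the left endpoint), so the inequality holds for all u iff (1−α)(π/L)² ≥ α − c, i.e. α ≤ ((π/L)² + c)/((π/L)² + 1) = (1 + c(L/π)²)/(1 + (L/π)²). With (π/L)² = π^2/36 and c = 1/2, the largest admissible constant is α = ((π/L)² + c)/((π/L)² + 1).
Simplifying, α = (π^2 + 18)/(π^2 + 36).


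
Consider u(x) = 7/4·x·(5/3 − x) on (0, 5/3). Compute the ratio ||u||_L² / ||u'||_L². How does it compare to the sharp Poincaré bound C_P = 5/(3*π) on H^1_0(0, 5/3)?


||u||_L² / ||u'||_L² = sqrt(10)/6 < C_P = 5/(3*π).

u(x) = 7/4·x·(5/3 − x), so u'(x) = 35/12 - 7*x/2.
u(x) = 7/4·x·(5/3 − x) vanishes at x = 0 and x = 5/3, so u ∈ H^1_0(0, 5/3). Differentiate via the product rule and integrate the resulting polynomials term by term.
  ∫_0^5/3 u² dx = ∫_0^5/3 (49*x^4/16 - 245*x^3/24 + 1225*x^2/144) dx. Term by term:
    ∫_0^5/3 49*x^4/16 dx = 30625/3888;  ∫_0^5/3 -245*x^3/24 dx = -153125/7776;  ∫_0^5/3 1225*x^2/144 dx = 153125/11664.
  Sum: 30625/3888 − 153125/7776 + 153125/11664 = 30625/23328.
  ∫_0^5/3 (u')² dx = ∫_0^5/3 (49*x^2/4 - 245*x/12 + 1225/144) dx. Term by term:
    ∫_0^5/3 49*x^2/4 dx = 6125/324;  ∫_0^5/3 -245*x/12 dx = -6125/216;  ∫_0^5/3 1225/144 dx = 6125/432.
  Sum: 6125/324 − 6125/216 + 6125/432 = 6125/1296.
∫_0^5/3 u² dx = 30625/23328, so ||u||_L² = 175*sqrt(2)/216.
∫_0^5/3 (u')² dx = 6125/1296, so ||u'||_L² = 35*sqrt(5)/36.
Ratio ||u||_L² / ||u'||_L² = sqrt(10)/6.
Sharp Poincaré constant on H^1_0(0, 5/3) is C_P = L/π = 5/(3*π), achieved by sin(3*π/5·x).
A polynomial bump cannot attain the sharp Poincaré constant (only the first sine eigenfunction does), so the ratio is strictly less than C_P, consistent with ||u||_L² ≤ C_P ||u'||_L².


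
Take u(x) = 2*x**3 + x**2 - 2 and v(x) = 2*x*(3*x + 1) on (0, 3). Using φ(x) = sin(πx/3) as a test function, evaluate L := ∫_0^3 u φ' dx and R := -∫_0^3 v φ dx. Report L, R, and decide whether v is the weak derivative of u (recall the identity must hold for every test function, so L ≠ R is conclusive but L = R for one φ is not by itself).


LHS = -180/π + 648/π^3, RHS = -180/π + 648/π^3. Yes, v = u' weakly.

u(x) = 2*x**3 + x**2 - 2, classical derivative u'(x) = 6*x**2 + 2*x.
φ(x) = sin(πx/3), so φ'(x) = π*cos(π*x/3)/3.
Note φ(0) = φ(3) = 0, so the boundary term u·φ vanishes.
LHS = ∫_0^3 u(x) φ'(x) dx = ∫_0^3 (2*π*x^3*cos(π*x/3)/3 + π*x^2*cos(π*x/3)/3 - 2*π*cos(π*x/3)/3) dx. Term by term:
  ∫_0^3 -2*π*cos(π*x/3)/3 dx = 0;  ∫_0^3 π*x^2*cos(π*x/3)/3 dx = -18/π;  ∫_0^3 2*π*x^3*cos(π*x/3)/3 dx = -162/π + 648/π^3.
Sum: 0 − 18/π + -162/π + 648/π^3 = -180/π + 648/π^3.
So LHS = -180/π + 648/π^3.
∫_0^3 v(x) φ(x) dx = ∫_0^3 (6*x^2*sin(π*x/3) + 2*x*sin(π*x/3)) dx. Term by term:
  ∫_0^3 2*x*sin(π*x/3) dx = 18/π;  ∫_0^3 6*x^2*sin(π*x/3) dx = -648/π^3 + 162/π.
Sum: 18/π + -648/π^3 + 162/π = -648/π^3 + 180/π.
So RHS = -∫_0^3 v(x) φ(x) dx = -180/π + 648/π^3.
LHS = RHS, so the identity holds for this test φ.
Moreover u is smooth here and v(x) = u'(x) = 6*x**2 + 2*x pointwise, so the identity holds for every test function. Hence v is the weak derivative of u.
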